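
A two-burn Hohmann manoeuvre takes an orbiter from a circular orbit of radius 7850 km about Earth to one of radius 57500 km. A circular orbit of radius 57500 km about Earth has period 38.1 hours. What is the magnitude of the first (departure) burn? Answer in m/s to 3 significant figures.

From Kepler's third law T² = 4π²r³/μ at r = 57500 km, T = 38.1 hours = 38.1 × 3600 s = 1.3716×10^5 s: μ = 4π²r³/T² = 3.98941×10^5 km³/s².
Transfer-ellipse semi-major axis a_t = (r₁ + r₂)/2 = (7850 + 57500)/2 = 32675 km.
On the circular orbit at r = 7850 km, v_c = √(μ/r) = 7.129 km/s.
Vis-viva on the transfer ellipse at r = 7850 km gives v_t = √[μ(2/r − 1/a_t)] = 9.457 km/s.
Δv₁ = |v_t − v_c| = |9.457 − 7.129| = 2.328 km/s.

Δv₁ = 2330 m/s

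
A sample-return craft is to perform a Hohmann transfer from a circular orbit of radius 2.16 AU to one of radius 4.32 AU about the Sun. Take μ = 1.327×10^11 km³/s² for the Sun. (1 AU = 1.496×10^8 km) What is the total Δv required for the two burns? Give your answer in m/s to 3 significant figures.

In km: r₁ = 2.16 × 1.496×10^8 = 3.23136×10^8 km; r₂ = 4.32 × 1.496×10^8 = 6.46272×10^8 km.
Semi-major axis of the transfer orbit: a_t = (3.23136×10^8 + 6.46272×10^8)/2 = 4.84704×10^8 km.
Circular speed at r₁: v₁ = √(μ/r₁) = √(1.327×10^11/3.23136×10^8) = 20.265 km/s.
On the transfer ellipse at r₁, vis-viva gives v_p = √[μ(2/r₁ − 1/a_t)] = 23.400 km/s.
First burn Δv₁ = |v_p − v₁| = 3.135 km/s.
At r₂, v₂ = √(μ/r₂) = 14.329 km/s.
Transfer-orbit speed at r₂: v_a = √[μ(2/r₂ − 1/a_t)] = 11.700 km/s.
Second burn Δv₂ = |v₂ − v_a| = 2.629 km/s.
Total Δv = Δv₁ + Δv₂ = 5.764 km/s.

Δv = 5760 m/s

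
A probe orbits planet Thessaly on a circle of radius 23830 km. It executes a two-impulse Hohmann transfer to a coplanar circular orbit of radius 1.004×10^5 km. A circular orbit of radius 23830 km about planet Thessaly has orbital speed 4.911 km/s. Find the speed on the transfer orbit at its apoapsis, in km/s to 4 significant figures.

v = 1.482 km/s

From the circular-orbit relation v² = μ/r at r = 23830 km: μ = v²r = (4.911)² × 23830 = 5.74730×10^5 km³/s².
Semi-major axis of the transfer orbit: a_t = (23830 + 1.004×10^5)/2 = 62115 km.
The apoapsis of the transfer ellipse is at r = 1.004×10^5 km.
From the vis-viva equation, v = √[μ(2/r − 1/a_t)] = 1.482 km/s.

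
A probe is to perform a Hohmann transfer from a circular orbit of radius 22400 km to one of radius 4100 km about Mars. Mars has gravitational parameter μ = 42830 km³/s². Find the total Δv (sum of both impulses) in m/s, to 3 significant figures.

Semi-major axis of the transfer orbit: a_t = (22400 + 4100)/2 = 13250 km.
Circular speed at r₁: v₁ = √(μ/r₁) = √(42830/22400) = 1.3828 km/s.
Transfer-orbit speed at r₁ (vis-viva): v_a = √[μ(2/r₁ − 1/a_t)] = 0.76919 km/s.
First burn Δv₁ = |v_a − v₁| = 0.6136 km/s.
Circular speed at r₂: v₂ = √(μ/r₂) = 3.2321 km/s.
Transfer-orbit speed at r₂: v_p = √[μ(2/r₂ − 1/a_t)] = 4.2024 km/s.
Second burn Δv₂ = |v₂ − v_p| = 0.9703 km/s.
Δv = Δv₁ + Δv₂ = 0.6136 + 0.9703 = 1.584 km/s.

Δv = 1580 m/s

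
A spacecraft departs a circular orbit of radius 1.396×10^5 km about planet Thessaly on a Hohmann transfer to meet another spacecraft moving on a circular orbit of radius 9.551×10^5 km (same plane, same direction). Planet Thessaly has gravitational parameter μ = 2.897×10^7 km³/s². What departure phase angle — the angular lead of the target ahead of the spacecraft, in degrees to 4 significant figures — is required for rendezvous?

φ = 101.9°

The Hohmann ellipse has a_t = (r₁ + r₂)/2 = 5.4735×10^5 km.
Transfer time t = π√(a_t³/μ) = 2.364×10^5 s.
Target angular speed ω₂ = √(μ/r₂³) = 5.766×10^-6 rad/s.
Angle swept by the target during transfer: ω₂·t = 1.363 rad = 78.09°.
Arrival is 180° from departure on the ellipse, so φ = 180° − 78.09° = 101.9°.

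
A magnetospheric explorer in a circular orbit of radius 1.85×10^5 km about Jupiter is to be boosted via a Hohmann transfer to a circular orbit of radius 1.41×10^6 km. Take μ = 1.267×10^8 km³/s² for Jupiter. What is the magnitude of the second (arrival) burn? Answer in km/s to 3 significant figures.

Semi-major axis of the transfer orbit: a_t = (1.850×10^5 + 1.410×10^6)/2 = 7.975×10^5 km.
Circular speed at r = 1.410×10^6 km: v_c = √(μ/r) = 9.4794 km/s.
Transfer-orbit speed at the same r (vis-viva, a = a_t): v_t = √[μ(2/r − 1/a_t)] = 4.5656 km/s.
Δv₂ = |v_t − v_c| = |4.5656 − 9.4794| = 4.914 km/s.

Δv₂ = 4.91 km/s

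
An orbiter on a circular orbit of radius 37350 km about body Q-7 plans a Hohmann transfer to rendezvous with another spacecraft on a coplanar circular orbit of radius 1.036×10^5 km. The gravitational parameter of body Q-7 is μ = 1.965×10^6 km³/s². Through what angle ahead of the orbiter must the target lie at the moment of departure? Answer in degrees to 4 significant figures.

Transfer-ellipse semi-major axis a_t = (r₁ + r₂)/2 = (37350 + 1.036×10^5)/2 = 70475 km.
Transfer time t = π√(a_t³/μ) = 41929.6 s.
The target's mean motion on its circular orbit is ω₂ = √(μ/r₂³) = 4.20380×10^-5 rad/s.
Angle swept by the target during transfer: ω₂·t = 1.7626 rad = 100.99°.
The orbiter traverses 180° on the transfer ellipse, so the target must lead by 180° − 100.99° = 79.01°.

φ = 79.01°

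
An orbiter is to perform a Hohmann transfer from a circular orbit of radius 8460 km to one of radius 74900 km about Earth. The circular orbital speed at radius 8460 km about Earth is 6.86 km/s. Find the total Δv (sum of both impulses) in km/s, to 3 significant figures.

From the circular-orbit relation v² = μ/r at r = 8460 km: μ = v²r = (6.86)² × 8460 = 3.98124×10^5 km³/s².
Semi-major axis of the transfer orbit: a_t = (8460 + 74900)/2 = 41680 km.
Circular speed at r₁: v₁ = √(μ/r₁) = √(3.98124×10^5/8460) = 6.860 km/s.
Transfer-orbit speed at r₁ (vis-viva): v_p = √[μ(2/r₁ − 1/a_t)] = 9.196 km/s.
First burn Δv₁ = |v_p − v₁| = 2.336 km/s.
Circular speed at r₂: v₂ = √(μ/r₂) = 2.306 km/s.
Transfer-orbit speed at r₂: v_a = √[μ(2/r₂ − 1/a_t)] = 1.039 km/s.
Second burn Δv₂ = |v₂ − v_a| = 1.267 km/s.
Δv = Δv₁ + Δv₂ = 2.336 + 1.267 = 3.603 km/s.

Δv = 3.60 km/s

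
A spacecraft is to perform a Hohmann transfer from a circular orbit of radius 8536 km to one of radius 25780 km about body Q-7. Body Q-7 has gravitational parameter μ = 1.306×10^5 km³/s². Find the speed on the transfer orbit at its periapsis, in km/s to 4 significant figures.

v = 4.795 km/s

The Hohmann ellipse has a_t = (r₁ + r₂)/2 = 17158 km.
At periapsis, r = 8536 km.
From the vis-viva equation, v = √[μ(2/r − 1/a_t)] = 4.795 km/s.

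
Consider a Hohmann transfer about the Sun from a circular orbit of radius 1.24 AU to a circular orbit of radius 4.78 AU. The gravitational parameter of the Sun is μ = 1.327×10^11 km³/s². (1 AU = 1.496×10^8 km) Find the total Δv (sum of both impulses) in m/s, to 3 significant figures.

Δv = 11800 m/s

In km: r₁ = 1.24 × 1.496×10^8 = 1.85504×10^8 km; r₂ = 4.78 × 1.496×10^8 = 7.15088×10^8 km.
Semi-major axis of the transfer orbit: a_t = (1.85504×10^8 + 7.15088×10^8)/2 = 4.50296×10^8 km.
At r₁ the circular-orbit speed is v₁ = √(μ/r₁) = 26.746 km/s.
Transfer-orbit speed at r₁ (v² = μ(2/r − 1/a)): v_p = √[μ(2/r₁ − 1/a_t)] = 33.705 km/s.
First burn Δv₁ = |v_p − v₁| = 6.959 km/s.
Circular speed at r₂: v₂ = √(μ/r₂) = 13.6225 km/s.
Transfer-orbit speed at r₂: v_a = √[μ(2/r₂ − 1/a_t)] = 8.74346 km/s.
Second burn Δv₂ = |v₂ − v_a| = 4.879 km/s.
Δv = Δv₁ + Δv₂ = 6.959 + 4.879 = 11.84 km/s.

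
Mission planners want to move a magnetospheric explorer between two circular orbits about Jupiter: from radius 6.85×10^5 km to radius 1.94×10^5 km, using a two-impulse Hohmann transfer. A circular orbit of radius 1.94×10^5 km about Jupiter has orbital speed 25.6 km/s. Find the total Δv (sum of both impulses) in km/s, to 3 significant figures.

Δv = 10.9 km/s

From the circular-orbit relation v² = μ/r at r = 1.94×10^5 km: μ = v²r = (25.6)² × 1.94×10^5 = 1.27140×10^8 km³/s².
The Hohmann ellipse has a_t = (r₁ + r₂)/2 = 4.395×10^5 km.
Circular speed at r₁: v₁ = √(μ/r₁) = √(1.27140×10^8/6.850×10^5) = 13.6237 km/s.
Transfer-orbit speed at r₁ (vis-viva equation): v_a = √[μ(2/r₁ − 1/a_t)] = 9.05143 km/s.
First burn Δv₁ = |v_a − v₁| = 4.572 km/s.
Circular speed at r₂: v₂ = √(μ/r₂) = 25.60 km/s.
Transfer-orbit speed at r₂: v_p = √[μ(2/r₂ − 1/a_t)] = 31.96 km/s.
Second burn Δv₂ = |v₂ − v_p| = 6.360 km/s.
Total Δv = Δv₁ + Δv₂ = 10.93 km/s.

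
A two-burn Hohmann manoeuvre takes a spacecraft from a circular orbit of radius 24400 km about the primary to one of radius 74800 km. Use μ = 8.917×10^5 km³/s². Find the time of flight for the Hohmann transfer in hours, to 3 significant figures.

Semi-major axis of the transfer orbit: a_t = (24400 + 74800)/2 = 49600 km.
Half the transfer-orbit period gives t = π√(a_t³/μ) = 36750 s.
Converting: 36750 s ÷ 3600 s/hour = 10.2 hours.

t = 10.2 hours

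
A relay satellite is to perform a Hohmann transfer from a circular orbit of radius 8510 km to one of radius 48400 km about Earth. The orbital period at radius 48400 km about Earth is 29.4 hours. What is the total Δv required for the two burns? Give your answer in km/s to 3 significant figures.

From Kepler's third law T² = 4π²r³/μ at r = 48400 km, T = 29.4 hours = 29.4 × 3600 s = 1.0584×10^5 s: μ = 4π²r³/T² = 3.99573×10^5 km³/s².
The Hohmann ellipse has a_t = (r₁ + r₂)/2 = 28455 km.
Circular speed at r₁: v₁ = √(μ/r₁) = √(3.99573×10^5/8510) = 6.8523 km/s.
On the transfer ellipse at r₁, vis-viva equation gives v_p = √[μ(2/r₁ − 1/a_t)] = 8.9367 km/s.
First burn Δv₁ = |v_p − v₁| = 2.084 km/s.
Circular speed at r₂: v₂ = √(μ/r₂) = 2.873 km/s.
Transfer-orbit speed at r₂: v_a = √[μ(2/r₂ − 1/a_t)] = 1.571 km/s.
Second burn Δv₂ = |v₂ − v_a| = 1.302 km/s.
Total Δv = Δv₁ + Δv₂ = 3.386 km/s.

Δv = 3.39 km/s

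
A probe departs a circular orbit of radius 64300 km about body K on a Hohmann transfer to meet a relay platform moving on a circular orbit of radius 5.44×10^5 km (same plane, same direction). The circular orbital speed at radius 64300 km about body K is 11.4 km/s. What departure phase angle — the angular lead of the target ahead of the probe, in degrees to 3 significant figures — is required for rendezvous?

From the circular-orbit relation v² = μ/r at r = 64300 km: μ = v²r = (11.4)² × 64300 = 8.35643×10^6 km³/s².
The Hohmann ellipse has a_t = (r₁ + r₂)/2 = 3.0415×10^5 km.
The half-period of the transfer ellipse is t = π√(a_t³/μ) = 1.82294×10^5 s.
The target's mean motion on its circular orbit is ω₂ = √(μ/r₂³) = 7.20464×10^-6 rad/s.
Angle swept by the target during transfer: ω₂·t = 1.3134 rad = 75.25°.
The probe traverses 180° on the transfer ellipse, so the target must lead by 180° − 75.25° = 105°.

φ = 105°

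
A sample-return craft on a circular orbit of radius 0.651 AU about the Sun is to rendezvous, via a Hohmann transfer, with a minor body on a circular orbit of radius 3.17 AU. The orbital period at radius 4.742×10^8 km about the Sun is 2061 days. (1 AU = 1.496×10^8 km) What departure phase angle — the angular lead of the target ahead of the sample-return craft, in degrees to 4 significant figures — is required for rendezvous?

From Kepler's third law T² = 4π²r³/μ at r = 4.742×10^8 km, T = 2061 days = 2061 × 86400 s = 1.780704×10^8 s: μ = 4π²r³/T² = 1.32758×10^11 km³/s².
In km: r₁ = 0.651 × 1.496×10^8 = 9.73896×10^7 km; r₂ = 3.17 × 1.496×10^8 = 4.74232×10^8 km.
Semi-major axis of the transfer orbit: a_t = (9.73896×10^7 + 4.74232×10^8)/2 = 2.858108×10^8 km.
Transfer time t = π√(a_t³/μ) = 4.166×10^7 s.
The target's mean motion on its circular orbit is ω₂ = √(μ/r₂³) = 3.528×10^-8 rad/s.
Angle swept by the target during transfer: ω₂·t = 1.470 rad = 84.22°.
The sample-return craft traverses 180° on the transfer ellipse, so the target must lead by 180° − 84.22° = 95.78°.

φ = 95.78°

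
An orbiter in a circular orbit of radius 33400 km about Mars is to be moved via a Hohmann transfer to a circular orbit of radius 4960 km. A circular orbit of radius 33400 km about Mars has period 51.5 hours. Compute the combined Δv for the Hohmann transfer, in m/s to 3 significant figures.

Δv = 1500 m/s

From Kepler's third law T² = 4π²r³/μ at r = 33400 km, T = 51.5 hours = 51.5 × 3600 s = 1.854×10^5 s: μ = 4π²r³/T² = 42793.7 km³/s².
Semi-major axis of the transfer orbit: a_t = (33400 + 4960)/2 = 19180 km.
At r₁ the circular-orbit speed is v₁ = √(μ/r₁) = 1.1319 km/s.
Transfer-orbit speed at r₁ (v² = μ(2/r − 1/a)): v_a = √[μ(2/r₁ − 1/a_t)] = 0.57562 km/s.
First burn Δv₁ = |v_a − v₁| = 0.5563 km/s.
At r₂, v₂ = √(μ/r₂) = 2.9373 km/s.
Transfer-orbit speed at r₂: v_p = √[μ(2/r₂ − 1/a_t)] = 3.8761 km/s.
Second burn Δv₂ = |v₂ − v_p| = 0.9388 km/s.
Total Δv = Δv₁ + Δv₂ = 1.495 km/s.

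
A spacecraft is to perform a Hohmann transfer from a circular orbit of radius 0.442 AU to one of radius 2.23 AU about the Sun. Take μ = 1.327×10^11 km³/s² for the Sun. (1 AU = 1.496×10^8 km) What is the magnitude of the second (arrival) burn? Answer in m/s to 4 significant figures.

In km: r₁ = 0.442 × 1.496×10^8 = 6.61232×10^7 km; r₂ = 2.23 × 1.496×10^8 = 3.33608×10^8 km.
The Hohmann ellipse has a_t = (r₁ + r₂)/2 = 1.998656×10^8 km.
Circular speed at r = 3.33608×10^8 km: v_c = √(μ/r) = 19.9442 km/s.
Vis-viva on the transfer ellipse at r = 3.33608×10^8 km gives v_t = √[μ(2/r − 1/a_t)] = 11.4716 km/s.
Δv₂ = |v_t − v_c| = |11.4716 − 19.9442| = 8.473 km/s.

Δv₂ = 8473 m/s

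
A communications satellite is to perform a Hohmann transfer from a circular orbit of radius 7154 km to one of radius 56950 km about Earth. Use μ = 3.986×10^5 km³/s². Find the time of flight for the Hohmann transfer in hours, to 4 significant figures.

t = 7.932 hours

Semi-major axis of the transfer orbit: a_t = (7154 + 56950)/2 = 32052 km.
Half the transfer-orbit period gives t = π√(a_t³/μ) = 28554 s.
Converting: 28554 s ÷ 3600 s/hour = 7.932 hours.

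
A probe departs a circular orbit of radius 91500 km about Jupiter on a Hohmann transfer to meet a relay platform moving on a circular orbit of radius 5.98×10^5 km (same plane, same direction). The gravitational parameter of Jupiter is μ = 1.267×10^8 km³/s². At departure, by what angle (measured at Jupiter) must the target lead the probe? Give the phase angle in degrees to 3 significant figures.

Semi-major axis of the transfer orbit: a_t = (91500 + 5.980×10^5)/2 = 3.4475×10^5 km.
The half-period of the transfer ellipse is t = π√(a_t³/μ) = 56500 s.
Target angular speed ω₂ = √(μ/r₂³) = 2.434×10^-5 rad/s.
Angle swept by the target during transfer: ω₂·t = 1.3752 rad = 78.79°.
Arrival is 180° from departure on the ellipse, so φ = 180° − 78.79° = 101°.

φ = 101°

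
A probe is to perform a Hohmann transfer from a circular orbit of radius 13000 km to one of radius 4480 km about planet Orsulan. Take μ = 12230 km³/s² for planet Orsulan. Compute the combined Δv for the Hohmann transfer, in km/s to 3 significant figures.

Transfer-ellipse semi-major axis a_t = (r₁ + r₂)/2 = (13000 + 4480)/2 = 8740 km.
Circular speed at r₁: v₁ = √(μ/r₁) = √(12230/13000) = 0.9699 km/s.
Transfer-orbit speed at r₁ (v² = μ(2/r − 1/a)): v_a = √[μ(2/r₁ − 1/a_t)] = 0.6944 km/s.
First burn Δv₁ = |v_a − v₁| = 0.2755 km/s.
Circular speed at r₂: v₂ = √(μ/r₂) = 1.65224 km/s.
Transfer-orbit speed at r₂: v_p = √[μ(2/r₂ − 1/a_t)] = 2.01507 km/s.
Second burn Δv₂ = |v₂ − v_p| = 0.3628 km/s.
Δv = Δv₁ + Δv₂ = 0.2755 + 0.3628 = 0.6383 km/s.

Δv = 0.638 km/s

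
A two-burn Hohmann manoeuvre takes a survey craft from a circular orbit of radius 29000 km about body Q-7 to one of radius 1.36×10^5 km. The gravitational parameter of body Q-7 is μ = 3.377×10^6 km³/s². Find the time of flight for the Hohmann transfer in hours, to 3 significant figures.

t = 11.3 hours

Semi-major axis of the transfer orbit: a_t = (29000 + 1.360×10^5)/2 = 82500 km.
By Kepler's third law the transfer-orbit period is T = 2π√(a_t³/μ), so t = T/2 = 40510 s.
Converting: 40510 s ÷ 3600 s/hour = 11.3 hours.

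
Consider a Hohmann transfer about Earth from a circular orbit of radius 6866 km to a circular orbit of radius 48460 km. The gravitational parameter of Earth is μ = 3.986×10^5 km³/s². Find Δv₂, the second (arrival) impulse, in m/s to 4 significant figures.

Transfer-ellipse semi-major axis a_t = (r₁ + r₂)/2 = (6866 + 48460)/2 = 27663 km.
On the circular orbit at r = 48460 km, v_c = √(μ/r) = 2.868 km/s.
Transfer-orbit speed at the same r (vis-viva, a = a_t): v_t = √[μ(2/r − 1/a_t)] = 1.429 km/s.
Δv₂ = |v_t − v_c| = |1.429 − 2.868| = 1.439 km/s.

Δv₂ = 1439 m/s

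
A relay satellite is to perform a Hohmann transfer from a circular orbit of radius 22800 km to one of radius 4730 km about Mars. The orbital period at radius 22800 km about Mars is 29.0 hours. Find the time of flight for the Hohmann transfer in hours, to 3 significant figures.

t = 6.80 hours

From Kepler's third law T² = 4π²r³/μ at r = 22800 km, T = 29.0 hours = 29.0 × 3600 s = 1.044×10^5 s: μ = 4π²r³/T² = 42930.2 km³/s².
Transfer-ellipse semi-major axis a_t = (r₁ + r₂)/2 = (22800 + 4730)/2 = 13765 km.
Transfer time t = π√(a_t³/μ) = π√((13765)³ / 42930.2) = 24490 s.
Converting: 24490 s ÷ 3600 s/hour = 6.80 hours.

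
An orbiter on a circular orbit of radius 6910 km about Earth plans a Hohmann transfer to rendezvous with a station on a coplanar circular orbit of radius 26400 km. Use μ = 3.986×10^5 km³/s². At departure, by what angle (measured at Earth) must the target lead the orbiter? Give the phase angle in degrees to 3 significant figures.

Transfer-ellipse semi-major axis a_t = (r₁ + r₂)/2 = (6910 + 26400)/2 = 16655 km.
The half-period of the transfer ellipse is t = π√(a_t³/μ) = 10695.4 s.
The target's mean motion on its circular orbit is ω₂ = √(μ/r₂³) = 1.47185×10^-4 rad/s.
Angle swept by the target during transfer: ω₂·t = 1.5742 rad = 90.20°.
The orbiter traverses 180° on the transfer ellipse, so the target must lead by 180° − 90.20° = 89.8°.

φ = 89.8°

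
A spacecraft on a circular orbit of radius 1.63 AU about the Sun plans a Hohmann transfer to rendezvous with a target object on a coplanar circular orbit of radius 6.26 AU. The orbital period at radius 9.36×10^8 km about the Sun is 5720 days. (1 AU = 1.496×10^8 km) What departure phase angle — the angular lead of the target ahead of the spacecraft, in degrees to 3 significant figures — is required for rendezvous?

φ = 90.0°

From Kepler's third law T² = 4π²r³/μ at r = 9.36×10^8 km, T = 5720 days = 5720 × 86400 s = 4.94208×10^8 s: μ = 4π²r³/T² = 1.32546×10^11 km³/s².
In km: r₁ = 1.63 × 1.496×10^8 = 2.43848×10^8 km; r₂ = 6.26 × 1.496×10^8 = 9.36496×10^8 km.
Transfer-ellipse semi-major axis a_t = (r₁ + r₂)/2 = (2.43848×10^8 + 9.36496×10^8)/2 = 5.90172×10^8 km.
Transfer time t = π√(a_t³/μ) = 1.237183×10^8 s.
Target angular speed ω₂ = √(μ/r₂³) = 1.270355×10^-8 rad/s.
Angle swept by the target during transfer: ω₂·t = 1.57166 rad = 90.0495°.
The spacecraft traverses 180° on the transfer ellipse, so the target must lead by 180° − 90.0495° = 90.0°.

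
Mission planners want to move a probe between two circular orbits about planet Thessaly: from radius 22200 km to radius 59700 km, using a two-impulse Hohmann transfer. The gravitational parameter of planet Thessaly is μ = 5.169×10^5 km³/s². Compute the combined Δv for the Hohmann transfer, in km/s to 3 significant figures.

Transfer-ellipse semi-major axis a_t = (r₁ + r₂)/2 = (22200 + 59700)/2 = 40950 km.
Circular speed at r₁: v₁ = √(μ/r₁) = √(5.169×10^5/22200) = 4.825 km/s.
On the transfer ellipse at r₁, vis-viva equation gives v_p = √[μ(2/r₁ − 1/a_t)] = 5.826 km/s.
First burn Δv₁ = |v_p − v₁| = 1.001 km/s.
Circular speed at r₂: v₂ = √(μ/r₂) = 2.9425 km/s.
Transfer-orbit speed at r₂: v_a = √[μ(2/r₂ − 1/a_t)] = 2.1665 km/s.
Second burn Δv₂ = |v₂ − v_a| = 0.7760 km/s.
Δv = Δv₁ + Δv₂ = 1.001 + 0.7760 = 1.777 km/s.

Δv = 1.78 km/s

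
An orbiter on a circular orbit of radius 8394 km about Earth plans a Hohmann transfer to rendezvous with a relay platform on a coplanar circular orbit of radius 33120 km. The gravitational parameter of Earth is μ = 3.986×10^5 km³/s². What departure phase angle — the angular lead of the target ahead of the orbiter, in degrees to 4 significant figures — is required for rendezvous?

The Hohmann ellipse has a_t = (r₁ + r₂)/2 = 20757 km.
Transfer time t = π√(a_t³/μ) = 14880.9 s.
Target angular speed ω₂ = √(μ/r₂³) = 1.04745×10^-4 rad/s.
Angle swept by the target during transfer: ω₂·t = 1.5587 rad = 89.31°.
The orbiter traverses 180° on the transfer ellipse, so the target must lead by 180° − 89.31° = 90.69°.

φ = 90.69°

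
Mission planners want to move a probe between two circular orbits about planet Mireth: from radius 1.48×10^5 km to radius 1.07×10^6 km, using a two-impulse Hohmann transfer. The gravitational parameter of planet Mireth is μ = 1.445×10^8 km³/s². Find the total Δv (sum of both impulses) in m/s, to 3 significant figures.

Transfer-ellipse semi-major axis a_t = (r₁ + r₂)/2 = (1.480×10^5 + 1.070×10^6)/2 = 6.090×10^5 km.
Circular speed at r₁: v₁ = √(μ/r₁) = √(1.445×10^8/1.480×10^5) = 31.25 km/s.
On the transfer ellipse at r₁, v² = μ(2/r − 1/a) gives v_p = √[μ(2/r₁ − 1/a_t)] = 41.42 km/s.
First burn Δv₁ = |v_p − v₁| = 10.17 km/s.
Circular speed at r₂: v₂ = √(μ/r₂) = 11.621 km/s.
Transfer-orbit speed at r₂: v_a = √[μ(2/r₂ − 1/a_t)] = 5.7288 km/s.
Second burn Δv₂ = |v₂ − v_a| = 5.892 km/s.
Δv = Δv₁ + Δv₂ = 10.17 + 5.892 = 16.06 km/s.

Δv = 16100 m/s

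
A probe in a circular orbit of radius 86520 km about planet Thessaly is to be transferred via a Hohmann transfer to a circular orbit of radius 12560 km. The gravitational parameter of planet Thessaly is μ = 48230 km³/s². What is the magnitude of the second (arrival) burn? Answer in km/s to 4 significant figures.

The Hohmann ellipse has a_t = (r₁ + r₂)/2 = 49540 km.
On the circular orbit at r = 12560 km, v_c = √(μ/r) = 1.9596 km/s.
Transfer-orbit speed at the same r (vis-viva, a = a_t): v_t = √[μ(2/r − 1/a_t)] = 2.5897 km/s.
Δv₂ = |v_t − v_c| = |2.5897 − 1.9596| = 0.6301 km/s.

Δv₂ = 0.6301 km/s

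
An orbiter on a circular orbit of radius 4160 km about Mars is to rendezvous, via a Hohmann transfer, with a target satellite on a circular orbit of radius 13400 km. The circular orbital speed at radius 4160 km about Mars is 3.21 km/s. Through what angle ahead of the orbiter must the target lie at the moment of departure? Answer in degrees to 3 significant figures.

φ = 84.5°

From the circular-orbit relation v² = μ/r at r = 4160 km: μ = v²r = (3.21)² × 4160 = 42865.1 km³/s².
Transfer-ellipse semi-major axis a_t = (r₁ + r₂)/2 = (4160 + 13400)/2 = 8780 km.
The half-period of the transfer ellipse is t = π√(a_t³/μ) = 12484 s.
Target angular speed ω₂ = √(μ/r₂³) = 1.3347×10^-4 rad/s.
Angle swept by the target during transfer: ω₂·t = 1.6662 rad = 95.47°.
The orbiter traverses 180° on the transfer ellipse, so the target must lead by 180° − 95.47° = 84.5°.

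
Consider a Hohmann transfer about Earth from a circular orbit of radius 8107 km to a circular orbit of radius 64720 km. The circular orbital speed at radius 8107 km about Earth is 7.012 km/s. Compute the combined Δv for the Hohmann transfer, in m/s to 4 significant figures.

Δv = 3647 m/s

From the circular-orbit relation v² = μ/r at r = 8107 km: μ = v²r = (7.012)² × 8107 = 3.98606×10^5 km³/s².
The Hohmann ellipse has a_t = (r₁ + r₂)/2 = 36413.5 km.
At r₁ the circular-orbit speed is v₁ = √(μ/r₁) = 7.012 km/s.
Transfer-orbit speed at r₁ (vis-viva): v_p = √[μ(2/r₁ − 1/a_t)] = 9.348 km/s.
First burn Δv₁ = |v_p − v₁| = 2.336 km/s.
Circular speed at r₂: v₂ = √(μ/r₂) = 2.482 km/s.
Transfer-orbit speed at r₂: v_a = √[μ(2/r₂ − 1/a_t)] = 1.171 km/s.
Second burn Δv₂ = |v₂ − v_a| = 1.311 km/s.
Δv = Δv₁ + Δv₂ = 2.336 + 1.311 = 3.647 km/s.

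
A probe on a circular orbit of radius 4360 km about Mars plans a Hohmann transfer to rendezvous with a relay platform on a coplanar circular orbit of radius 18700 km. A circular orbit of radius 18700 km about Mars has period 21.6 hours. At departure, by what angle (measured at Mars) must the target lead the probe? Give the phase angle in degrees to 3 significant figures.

φ = 92.9°

From Kepler's third law T² = 4π²r³/μ at r = 18700 km, T = 21.6 hours = 21.6 × 3600 s = 77760 s: μ = 4π²r³/T² = 42694.5 km³/s².
Semi-major axis of the transfer orbit: a_t = (4360 + 18700)/2 = 11530 km.
Transfer time t = π√(a_t³/μ) = 18820 s.
The target's mean motion on its circular orbit is ω₂ = √(μ/r₂³) = 8.080×10^-5 rad/s.
Angle swept by the target during transfer: ω₂·t = 1.521 rad = 87.147°.
The probe traverses 180° on the transfer ellipse, so the target must lead by 180° − 87.147° = 92.9°.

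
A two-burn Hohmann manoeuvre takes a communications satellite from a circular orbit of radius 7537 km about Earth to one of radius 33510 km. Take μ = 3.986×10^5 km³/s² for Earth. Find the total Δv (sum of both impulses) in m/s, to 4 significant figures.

Transfer-ellipse semi-major axis a_t = (r₁ + r₂)/2 = (7537 + 33510)/2 = 20523.5 km.
Circular speed at r₁: v₁ = √(μ/r₁) = √(3.986×10^5/7537) = 7.272 km/s.
Transfer-orbit speed at r₁ (v² = μ(2/r − 1/a)): v_p = √[μ(2/r₁ − 1/a_t)] = 9.292 km/s.
First burn Δv₁ = |v_p − v₁| = 2.020 km/s.
Circular speed at r₂: v₂ = √(μ/r₂) = 3.449 km/s.
Transfer-orbit speed at r₂: v_a = √[μ(2/r₂ − 1/a_t)] = 2.090 km/s.
Second burn Δv₂ = |v₂ − v_a| = 1.359 km/s.
Δv = Δv₁ + Δv₂ = 2.020 + 1.359 = 3.379 km/s.

Δv = 3379 m/s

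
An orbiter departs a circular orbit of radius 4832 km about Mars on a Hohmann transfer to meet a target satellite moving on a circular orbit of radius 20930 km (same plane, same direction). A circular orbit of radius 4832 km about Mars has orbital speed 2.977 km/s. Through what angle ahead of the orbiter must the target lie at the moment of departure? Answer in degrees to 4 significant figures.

From the circular-orbit relation v² = μ/r at r = 4832 km: μ = v²r = (2.977)² × 4832 = 42823.7 km³/s².
The Hohmann ellipse has a_t = (r₁ + r₂)/2 = 12881 km.
The half-period of the transfer ellipse is t = π√(a_t³/μ) = 22193.8 s.
Target angular speed ω₂ = √(μ/r₂³) = 6.83421×10^-5 rad/s.
Angle swept by the target during transfer: ω₂·t = 1.51677 rad = 86.90°.
Arrival is 180° from departure on the ellipse, so φ = 180° − 86.90° = 93.10°.

φ = 93.10°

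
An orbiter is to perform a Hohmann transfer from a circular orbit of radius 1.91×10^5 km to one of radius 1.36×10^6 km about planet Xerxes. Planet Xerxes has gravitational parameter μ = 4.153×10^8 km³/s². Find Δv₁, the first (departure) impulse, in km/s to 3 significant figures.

Transfer-ellipse semi-major axis a_t = (r₁ + r₂)/2 = (1.910×10^5 + 1.360×10^6)/2 = 7.755×10^5 km.
On the circular orbit at r = 1.910×10^5 km, v_c = √(μ/r) = 46.63 km/s.
Vis-viva on the transfer ellipse at r = 1.910×10^5 km gives v_t = √[μ(2/r − 1/a_t)] = 61.75 km/s.
Δv₁ = |v_t − v_c| = |61.75 − 46.63| = 15.12 km/s.

Δv₁ = 15.1 km/s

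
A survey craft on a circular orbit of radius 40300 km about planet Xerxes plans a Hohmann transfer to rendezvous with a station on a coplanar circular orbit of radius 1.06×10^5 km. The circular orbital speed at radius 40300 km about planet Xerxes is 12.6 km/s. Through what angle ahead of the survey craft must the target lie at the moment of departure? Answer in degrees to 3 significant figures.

From the circular-orbit relation v² = μ/r at r = 40300 km: μ = v²r = (12.6)² × 40300 = 6.39803×10^6 km³/s².
Semi-major axis of the transfer orbit: a_t = (40300 + 1.060×10^5)/2 = 73150 km.
Transfer time t = π√(a_t³/μ) = 24570 s.
Target angular speed ω₂ = √(μ/r₂³) = 7.329×10^-5 rad/s.
Angle swept by the target during transfer: ω₂·t = 1.801 rad = 103.2°.
The survey craft traverses 180° on the transfer ellipse, so the target must lead by 180° − 103.2° = 76.8°.

φ = 76.8°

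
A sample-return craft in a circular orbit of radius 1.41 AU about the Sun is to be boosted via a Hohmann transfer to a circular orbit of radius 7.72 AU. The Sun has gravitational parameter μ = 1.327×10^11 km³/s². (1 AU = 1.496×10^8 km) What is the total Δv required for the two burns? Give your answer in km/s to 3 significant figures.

In km: r₁ = 1.41 × 1.496×10^8 = 2.10936×10^8 km; r₂ = 7.72 × 1.496×10^8 = 1.154912×10^9 km.
Semi-major axis of the transfer orbit: a_t = (2.10936×10^8 + 1.154912×10^9)/2 = 6.82924×10^8 km.
Circular speed at r₁: v₁ = √(μ/r₁) = √(1.327×10^11/2.10936×10^8) = 25.082 km/s.
Transfer-orbit speed at r₁ (vis-viva): v_p = √[μ(2/r₁ − 1/a_t)] = 32.617 km/s.
First burn Δv₁ = |v_p − v₁| = 7.535 km/s.
At r₂, v₂ = √(μ/r₂) = 10.719 km/s.
Transfer-orbit speed at r₂: v_a = √[μ(2/r₂ − 1/a_t)] = 5.9573 km/s.
Second burn Δv₂ = |v₂ − v_a| = 4.762 km/s.
Total Δv = Δv₁ + Δv₂ = 12.30 km/s.

Δv = 12.3 km/s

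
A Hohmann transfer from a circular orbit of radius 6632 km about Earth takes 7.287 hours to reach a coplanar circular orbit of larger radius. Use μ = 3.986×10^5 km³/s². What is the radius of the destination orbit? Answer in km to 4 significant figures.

Transfer time t = 7.287 hours = 26233.2 s, and t = π√(a_t³/μ).
So a_t = (μ t²/π²)^(1/3) = (3.986×10^5 × (26233.2)² / π²)^(1/3) = 30291 km.
Since a_t = (r₁ + r₂)/2, r₂ = 2a_t − r₁ = 2×30291 − 6632 = 53950 km.

r₂ = 53950 km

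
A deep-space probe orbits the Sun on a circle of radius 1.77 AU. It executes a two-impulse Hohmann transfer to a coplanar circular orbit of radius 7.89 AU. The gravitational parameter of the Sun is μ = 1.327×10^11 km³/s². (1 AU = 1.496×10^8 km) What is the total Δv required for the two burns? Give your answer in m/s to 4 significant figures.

In km: r₁ = 1.77 × 1.496×10^8 = 2.64792×10^8 km; r₂ = 7.89 × 1.496×10^8 = 1.180344×10^9 km.
The Hohmann ellipse has a_t = (r₁ + r₂)/2 = 7.22568×10^8 km.
Circular speed at r₁: v₁ = √(μ/r₁) = √(1.327×10^11/2.64792×10^8) = 22.386 km/s.
On the transfer ellipse at r₁, vis-viva gives v_p = √[μ(2/r₁ − 1/a_t)] = 28.612 km/s.
First burn Δv₁ = |v_p − v₁| = 6.226 km/s.
Circular speed at r₂: v₂ = √(μ/r₂) = 10.603 km/s.
Transfer-orbit speed at r₂: v_a = √[μ(2/r₂ − 1/a_t)] = 6.4187 km/s.
Second burn Δv₂ = |v₂ − v_a| = 4.184 km/s.
Δv = Δv₁ + Δv₂ = 6.226 + 4.184 = 10.41 km/s.

Δv = 10410 m/s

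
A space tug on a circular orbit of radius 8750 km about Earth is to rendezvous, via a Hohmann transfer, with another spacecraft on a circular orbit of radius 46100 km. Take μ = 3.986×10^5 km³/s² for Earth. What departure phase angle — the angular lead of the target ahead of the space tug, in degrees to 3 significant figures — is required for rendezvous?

Transfer-ellipse semi-major axis a_t = (r₁ + r₂)/2 = (8750 + 46100)/2 = 27425 km.
The half-period of the transfer ellipse is t = π√(a_t³/μ) = 22600 s.
The target's mean motion on its circular orbit is ω₂ = √(μ/r₂³) = 6.3785×10^-5 rad/s.
Angle swept by the target during transfer: ω₂·t = 1.4415 rad = 82.59°.
The space tug traverses 180° on the transfer ellipse, so the target must lead by 180° − 82.59° = 97.4°.

φ = 97.4°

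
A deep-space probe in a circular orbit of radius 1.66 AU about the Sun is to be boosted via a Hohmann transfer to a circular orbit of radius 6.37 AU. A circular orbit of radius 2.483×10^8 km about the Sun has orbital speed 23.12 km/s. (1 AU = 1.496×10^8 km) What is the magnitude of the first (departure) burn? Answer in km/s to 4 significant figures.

Δv₁ = 6.001 km/s

From the circular-orbit relation v² = μ/r at r = 2.483×10^8 km: μ = v²r = (23.12)² × 2.483×10^8 = 1.32725×10^11 km³/s².
In km: r₁ = 1.66 × 1.496×10^8 = 2.48336×10^8 km; r₂ = 6.37 × 1.496×10^8 = 9.52952×10^8 km.
The Hohmann ellipse has a_t = (r₁ + r₂)/2 = 6.00644×10^8 km.
Circular speed at r = 2.48336×10^8 km: v_c = √(μ/r) = 23.118 km/s.
Transfer-orbit speed at the same r (vis-viva, a = a_t): v_t = √[μ(2/r − 1/a_t)] = 29.119 km/s.
Δv₁ = |v_t − v_c| = |29.119 − 23.118| = 6.001 km/s.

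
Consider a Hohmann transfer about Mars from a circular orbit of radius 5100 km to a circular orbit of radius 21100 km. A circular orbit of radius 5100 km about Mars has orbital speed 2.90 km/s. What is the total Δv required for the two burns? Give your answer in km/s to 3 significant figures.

From the circular-orbit relation v² = μ/r at r = 5100 km: μ = v²r = (2.90)² × 5100 = 42891.0 km³/s².
Transfer-ellipse semi-major axis a_t = (r₁ + r₂)/2 = (5100 + 21100)/2 = 13100 km.
At r₁ the circular-orbit speed is v₁ = √(μ/r₁) = 2.9000 km/s.
On the transfer ellipse at r₁, vis-viva equation gives v_p = √[μ(2/r₁ − 1/a_t)] = 3.6805 km/s.
First burn Δv₁ = |v_p − v₁| = 0.7805 km/s.
Circular speed at r₂: v₂ = √(μ/r₂) = 1.42575 km/s.
Transfer-orbit speed at r₂: v_a = √[μ(2/r₂ − 1/a_t)] = 0.889593 km/s.
Second burn Δv₂ = |v₂ − v_a| = 0.5362 km/s.
Total Δv = Δv₁ + Δv₂ = 1.317 km/s.

Δv = 1.32 km/s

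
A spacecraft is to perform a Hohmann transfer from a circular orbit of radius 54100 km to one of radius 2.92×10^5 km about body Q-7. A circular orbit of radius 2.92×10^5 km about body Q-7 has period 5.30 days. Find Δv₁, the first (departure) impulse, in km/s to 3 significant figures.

Δv₁ = 2.78 km/s

From Kepler's third law T² = 4π²r³/μ at r = 2.92×10^5 km, T = 5.30 days = 5.30 × 86400 s = 4.5792×10^5 s: μ = 4π²r³/T² = 4.68737×10^6 km³/s².
Transfer-ellipse semi-major axis a_t = (r₁ + r₂)/2 = (54100 + 2.920×10^5)/2 = 1.7305×10^5 km.
Circular speed at r = 54100 km: v_c = √(μ/r) = 9.3082 km/s.
Vis-viva on the transfer ellipse at r = 54100 km gives v_t = √[μ(2/r − 1/a_t)] = 12.091 km/s.
Δv₁ = |v_t − v_c| = |12.091 − 9.3082| = 2.783 km/s.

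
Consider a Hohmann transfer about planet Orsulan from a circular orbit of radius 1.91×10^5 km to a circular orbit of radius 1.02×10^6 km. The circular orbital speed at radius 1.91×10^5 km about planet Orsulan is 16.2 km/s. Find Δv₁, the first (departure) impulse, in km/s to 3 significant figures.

From the circular-orbit relation v² = μ/r at r = 1.91×10^5 km: μ = v²r = (16.2)² × 1.91×10^5 = 5.01260×10^7 km³/s².
Transfer-ellipse semi-major axis a_t = (r₁ + r₂)/2 = (1.910×10^5 + 1.020×10^6)/2 = 6.055×10^5 km.
On the circular orbit at r = 1.910×10^5 km, v_c = √(μ/r) = 16.200 km/s.
Transfer-orbit speed at the same r (vis-viva, a = a_t): v_t = √[μ(2/r − 1/a_t)] = 21.026 km/s.
Δv₁ = |v_t − v_c| = |21.026 − 16.200| = 4.826 km/s.

Δv₁ = 4.83 km/s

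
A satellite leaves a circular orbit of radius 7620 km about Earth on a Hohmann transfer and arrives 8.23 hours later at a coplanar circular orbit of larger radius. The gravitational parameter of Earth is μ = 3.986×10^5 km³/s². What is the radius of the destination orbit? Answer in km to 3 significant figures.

Transfer time t = 8.23 hours = 29628 s, and t = π√(a_t³/μ).
So a_t = (μ t²/π²)^(1/3) = (3.986×10^5 × (29628)² / π²)^(1/3) = 32851 km.
Since a_t = (r₁ + r₂)/2, r₂ = 2a_t − r₁ = 2×32851 − 7620 = 58082 km.

r₂ = 58100 km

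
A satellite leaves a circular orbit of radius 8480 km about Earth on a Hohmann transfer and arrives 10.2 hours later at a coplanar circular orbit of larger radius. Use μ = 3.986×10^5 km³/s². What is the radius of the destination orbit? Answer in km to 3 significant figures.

Transfer time t = 10.2 hours = 36720 s, and t = π√(a_t³/μ).
So a_t = (μ t²/π²)^(1/3) = (3.986×10^5 × (36720)² / π²)^(1/3) = 37904 km.
Since a_t = (r₁ + r₂)/2, r₂ = 2a_t − r₁ = 2×37904 − 8480 = 67328 km.

r₂ = 67300 km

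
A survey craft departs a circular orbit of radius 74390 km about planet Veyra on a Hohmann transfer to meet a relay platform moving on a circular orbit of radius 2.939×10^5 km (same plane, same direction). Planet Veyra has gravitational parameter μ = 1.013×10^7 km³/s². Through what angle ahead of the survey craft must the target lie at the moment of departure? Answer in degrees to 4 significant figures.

Semi-major axis of the transfer orbit: a_t = (74390 + 2.939×10^5)/2 = 1.84145×10^5 km.
Transfer time t = π√(a_t³/μ) = 78000 s.
The target's mean motion on its circular orbit is ω₂ = √(μ/r₂³) = 1.998×10^-5 rad/s.
Angle swept by the target during transfer: ω₂·t = 1.558 rad = 89.27°.
The survey craft traverses 180° on the transfer ellipse, so the target must lead by 180° − 89.27° = 90.73°.

φ = 90.73°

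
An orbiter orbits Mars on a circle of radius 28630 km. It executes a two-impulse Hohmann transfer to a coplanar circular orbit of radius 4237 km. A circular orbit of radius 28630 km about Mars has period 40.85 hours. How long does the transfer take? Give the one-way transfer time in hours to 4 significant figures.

From Kepler's third law T² = 4π²r³/μ at r = 28630 km, T = 40.85 hours = 40.85 × 3600 s = 1.4706×10^5 s: μ = 4π²r³/T² = 42838.5 km³/s².
Transfer-ellipse semi-major axis a_t = (r₁ + r₂)/2 = (28630 + 4237)/2 = 16433.5 km.
Transfer time t = π√(a_t³/μ) = π√((16433.5)³ / 42838.5) = 31976 s.
Converting: 31976 s ÷ 3600 s/hour = 8.882 hours.

t = 8.882 hours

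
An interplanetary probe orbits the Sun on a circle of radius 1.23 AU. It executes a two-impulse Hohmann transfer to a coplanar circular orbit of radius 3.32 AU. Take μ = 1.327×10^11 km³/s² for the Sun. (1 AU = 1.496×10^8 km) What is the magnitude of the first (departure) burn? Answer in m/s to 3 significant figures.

In km: r₁ = 1.23 × 1.496×10^8 = 1.84008×10^8 km; r₂ = 3.32 × 1.496×10^8 = 4.96672×10^8 km.
The Hohmann ellipse has a_t = (r₁ + r₂)/2 = 3.4034×10^8 km.
Circular speed at r = 1.84008×10^8 km: v_c = √(μ/r) = 26.8545 km/s.
Vis-viva on the transfer ellipse at r = 1.84008×10^8 km gives v_t = √[μ(2/r − 1/a_t)] = 32.4411 km/s.
Δv₁ = |v_t − v_c| = |32.4411 − 26.8545| = 5.587 km/s.

Δv₁ = 5590 m/s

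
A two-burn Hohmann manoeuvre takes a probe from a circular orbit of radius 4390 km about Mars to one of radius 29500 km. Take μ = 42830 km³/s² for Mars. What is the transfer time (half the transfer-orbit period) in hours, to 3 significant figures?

The Hohmann ellipse has a_t = (r₁ + r₂)/2 = 16945 km.
Transfer time t = π√(a_t³/μ) = π√((16945)³ / 42830) = 33480 s.
Converting: 33480 s ÷ 3600 s/hour = 9.30 hours.

t = 9.30 hours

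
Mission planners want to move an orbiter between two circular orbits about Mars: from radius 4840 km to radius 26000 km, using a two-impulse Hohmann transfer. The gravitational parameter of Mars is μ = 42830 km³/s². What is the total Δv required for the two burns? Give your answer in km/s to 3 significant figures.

Δv = 1.45 km/s

Transfer-ellipse semi-major axis a_t = (r₁ + r₂)/2 = (4840 + 26000)/2 = 15420 km.
Circular speed at r₁: v₁ = √(μ/r₁) = √(42830/4840) = 2.975 km/s.
Transfer-orbit speed at r₁ (v² = μ(2/r − 1/a)): v_p = √[μ(2/r₁ − 1/a_t)] = 3.863 km/s.
First burn Δv₁ = |v_p − v₁| = 0.8880 km/s.
Circular speed at r₂: v₂ = √(μ/r₂) = 1.2835 km/s.
Transfer-orbit speed at r₂: v_a = √[μ(2/r₂ − 1/a_t)] = 0.71906 km/s.
Second burn Δv₂ = |v₂ − v_a| = 0.5644 km/s.
Total Δv = Δv₁ + Δv₂ = 1.452 km/s.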